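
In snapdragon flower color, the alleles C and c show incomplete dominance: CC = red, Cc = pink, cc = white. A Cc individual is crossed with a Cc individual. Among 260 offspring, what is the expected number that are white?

Punnett square for Cc × Cc:
Offspring genotypes: 1 CC, 2 Cc, 1 cc
Phenotype counts: 1 red, 2 pink, 1 white
white: 1 out of 4 → fraction 1/4
Expected count = 1/4 × 260 = 65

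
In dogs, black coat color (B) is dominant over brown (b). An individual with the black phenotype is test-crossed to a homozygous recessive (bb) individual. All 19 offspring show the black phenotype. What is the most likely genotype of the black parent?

Test cross: ? × bb
All offspring are black.
If the unknown parent were heterozygous (Bb), about half of 19 offspring would be brown; none are. The unknown parent is most likely homozygous dominant (BB).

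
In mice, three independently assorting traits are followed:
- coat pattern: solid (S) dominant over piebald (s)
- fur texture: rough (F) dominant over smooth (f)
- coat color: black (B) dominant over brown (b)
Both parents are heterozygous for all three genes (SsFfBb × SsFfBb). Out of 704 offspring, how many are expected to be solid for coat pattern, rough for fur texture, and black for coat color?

Trihybrid cross: SsFfBb × SsFfBb
Each trait segregates independently with a 3:1 phenotypic ratio, so each gene contributes 3/4 (dominant) or 1/4 (recessive).
Target: solid (coat pattern), rough (fur texture), black (coat color)
Probability = product of independent per-trait probabilities
= 3/4 × 3/4 × 3/4 = 27/64
Expected count = 27/64 × 704 = 297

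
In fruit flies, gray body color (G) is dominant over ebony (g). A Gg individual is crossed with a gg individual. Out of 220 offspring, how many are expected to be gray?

Punnett square for Gg × gg:
Offspring genotypes: 2 Gg, 2 gg
gray: 2, ebony: 2
gray: 2 out of 4 → fraction 1/2
Expected count = 1/2 × 220 = 110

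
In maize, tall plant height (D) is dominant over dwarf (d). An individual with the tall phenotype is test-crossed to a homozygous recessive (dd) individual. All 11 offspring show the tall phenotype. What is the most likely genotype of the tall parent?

Test cross: ? × dd
All offspring are tall.
If the unknown parent were heterozygous (Dd), about half of 11 offspring would be dwarf; none are. The unknown parent is most likely homozygous dominant (DD).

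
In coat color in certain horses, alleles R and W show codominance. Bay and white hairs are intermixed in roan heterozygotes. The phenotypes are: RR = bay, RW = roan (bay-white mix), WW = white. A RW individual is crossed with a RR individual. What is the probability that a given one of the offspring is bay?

Punnett square for RW × RR:
Offspring genotypes: 2 RR, 2 RW
Phenotype counts: 2 bay, 2 roan (bay-white mix)
bay: 2 out of 4
Probability: 2/4 = 1/2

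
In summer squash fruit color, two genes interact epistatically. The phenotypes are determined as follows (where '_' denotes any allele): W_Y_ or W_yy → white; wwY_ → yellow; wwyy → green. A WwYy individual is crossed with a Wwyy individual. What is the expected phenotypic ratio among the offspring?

Cross: WwYy × Wwyy — consider each gene separately:
W gene: Ww × Ww → 1 WW, 2 Ww, 1 ww → 3 W_ : 1 ww (out of 4)
Y gene: Yy × yy → 2 Yy, 2 yy → 2 Y_ : 2 yy (out of 4)
Genotype classes (out of 4 × 4 = 16): W_Y_ = 3×2 = 6; W_yy = 3×2 = 6; wwY_ = 1×2 = 2; wwyy = 1×2 = 2
Apply the phenotype rules: W_Y_ (6) + W_yy (6) → white; wwY_ (2) → yellow; wwyy (2) → green
Phenotype counts (out of 16): 12 white, 2 yellow, 2 green
Ratio: 6 white : 1 yellow : 1 green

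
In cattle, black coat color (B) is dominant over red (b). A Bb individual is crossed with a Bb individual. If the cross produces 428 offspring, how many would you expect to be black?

Punnett square for Bb × Bb:
Offspring genotypes: 1 BB, 2 Bb, 1 bb
black: 3, red: 1
black: 3 out of 4 → fraction 3/4
Expected count = 3/4 × 428 = 321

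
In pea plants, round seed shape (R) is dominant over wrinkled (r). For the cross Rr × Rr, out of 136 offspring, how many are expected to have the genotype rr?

Punnett square for Rr × Rr:
Offspring genotypes: 1 RR, 2 Rr, 1 rr
Total offspring: 4
Count with target: 1
Probability: 1/4
Expected count = 1/4 × 136 = 34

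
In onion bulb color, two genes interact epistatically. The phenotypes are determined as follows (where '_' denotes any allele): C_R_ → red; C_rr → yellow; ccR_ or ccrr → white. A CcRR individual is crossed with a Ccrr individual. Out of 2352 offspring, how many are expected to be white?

Cross: CcRR × Ccrr — consider each gene separately:
C gene: Cc × Cc → 1 CC, 2 Cc, 1 cc → 3 C_ : 1 cc (out of 4)
R gene: RR × rr → 4 Rr → 4 R_ (out of 4)
Genotype classes (out of 4 × 4 = 16): C_R_ = 3×4 = 12; ccR_ = 1×4 = 4
Apply the phenotype rules: C_R_ (12) → red; ccR_ (4) → white
Phenotype counts (out of 16): 12 red, 4 white
white: 4 out of 16 → fraction 1/4
Expected count = 1/4 × 2352 = 588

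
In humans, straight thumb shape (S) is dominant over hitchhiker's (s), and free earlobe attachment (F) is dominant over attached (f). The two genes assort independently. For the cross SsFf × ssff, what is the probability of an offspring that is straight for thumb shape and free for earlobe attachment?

Dihybrid cross SsFf × ssff — consider each gene separately:
thumb shape: Ss × ss → 2 Ss, 2 ss → 2 S_ : 2 ss (out of 4)
earlobe attachment: Ff × ff → 2 Ff, 2 ff → 2 F_ : 2 ff (out of 4)
Looking for: straight (S_) and free (F_)
P(straight) = 2/4, P(free) = 2/4
P(both) = 2/4 × 2/4 = 4/16 = 1/4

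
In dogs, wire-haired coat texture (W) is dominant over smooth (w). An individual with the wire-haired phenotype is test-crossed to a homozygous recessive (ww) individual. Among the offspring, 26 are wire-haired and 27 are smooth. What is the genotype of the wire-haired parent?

Test cross: ? × ww
Offspring: 26 wire-haired, 27 smooth — approximately 1:1.
A 1:1 ratio in a test cross indicates the unknown parent is heterozygous (Ww).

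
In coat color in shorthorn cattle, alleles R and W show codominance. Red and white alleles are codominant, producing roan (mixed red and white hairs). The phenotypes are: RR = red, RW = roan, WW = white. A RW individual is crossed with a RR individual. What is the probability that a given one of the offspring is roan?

Punnett square for RW × RR:
Offspring genotypes: 2 RR, 2 RW
Phenotype counts: 2 red, 2 roan
roan: 2 out of 4
Probability: 2/4 = 1/2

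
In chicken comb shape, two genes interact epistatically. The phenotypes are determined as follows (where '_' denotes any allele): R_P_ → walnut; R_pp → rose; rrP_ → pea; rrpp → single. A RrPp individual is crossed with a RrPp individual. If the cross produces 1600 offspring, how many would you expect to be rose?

Cross: RrPp × RrPp — consider each gene separately:
R gene: Rr × Rr → 1 RR, 2 Rr, 1 rr → 3 R_ : 1 rr (out of 4)
P gene: Pp × Pp → 1 PP, 2 Pp, 1 pp → 3 P_ : 1 pp (out of 4)
Genotype classes (out of 4 × 4 = 16): R_P_ = 3×3 = 9; R_pp = 3×1 = 3; rrP_ = 1×3 = 3; rrpp = 1×1 = 1
Apply the phenotype rules: R_P_ (9) → walnut; R_pp (3) → rose; rrP_ (3) → pea; rrpp (1) → single
Phenotype counts (out of 16): 9 walnut, 3 rose, 3 pea, 1 single
rose: 3 out of 16 → fraction 3/16
Expected count = 3/16 × 1600 = 300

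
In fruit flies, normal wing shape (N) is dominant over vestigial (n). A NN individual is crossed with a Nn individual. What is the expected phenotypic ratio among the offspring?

Punnett square for NN × Nn:
Offspring genotypes: 2 NN, 2 Nn
normal: 4, vestigial: 0
Ratio: all normal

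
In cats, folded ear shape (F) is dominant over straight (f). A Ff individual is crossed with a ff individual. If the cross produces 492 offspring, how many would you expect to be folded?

Punnett square for Ff × ff:
Offspring genotypes: 2 Ff, 2 ff
folded: 2, straight: 2
folded: 2 out of 4 → fraction 1/2
Expected count = 1/2 × 492 = 246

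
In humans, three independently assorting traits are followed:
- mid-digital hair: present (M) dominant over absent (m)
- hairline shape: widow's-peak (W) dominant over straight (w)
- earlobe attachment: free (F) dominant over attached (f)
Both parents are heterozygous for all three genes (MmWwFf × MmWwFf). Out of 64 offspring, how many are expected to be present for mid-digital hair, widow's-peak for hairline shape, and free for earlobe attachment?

Trihybrid cross: MmWwFf × MmWwFf
Each trait segregates independently with a 3:1 phenotypic ratio, so each gene contributes 3/4 (dominant) or 1/4 (recessive).
Target: present (mid-digital hair), widow's-peak (hairline shape), free (earlobe attachment)
Probability = product of independent per-trait probabilities
= 3/4 × 3/4 × 3/4 = 27/64
Expected count = 27/64 × 64 = 27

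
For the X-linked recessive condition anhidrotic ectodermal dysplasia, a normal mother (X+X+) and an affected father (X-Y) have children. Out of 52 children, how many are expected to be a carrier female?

Cross: X+X+ × X-Y
Offspring: 2 X+X-, 2 X+Y
Probability of a carrier female: 2/4 = 1/2
Expected count = 1/2 × 52 = 26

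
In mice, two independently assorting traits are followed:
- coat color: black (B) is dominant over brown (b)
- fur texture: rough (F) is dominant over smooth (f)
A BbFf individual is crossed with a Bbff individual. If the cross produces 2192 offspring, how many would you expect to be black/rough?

Dihybrid cross BbFf × Bbff — consider each gene separately:
coat color: Bb × Bb → 1 BB, 2 Bb, 1 bb → 3 B_ : 1 bb (out of 4)
fur texture: Ff × ff → 2 Ff, 2 ff → 2 F_ : 2 ff (out of 4)
Combine (counts out of 4 × 4 = 16): black/rough (B_F_) = 3×2 = 6; black/smooth (B_ff) = 3×2 = 6; brown/rough (bbF_) = 1×2 = 2; brown/smooth (bbff) = 1×2 = 2
Phenotype counts (out of 16): 6 black/rough, 6 black/smooth, 2 brown/rough, 2 brown/smooth
black/rough: 6 out of 16 → fraction 3/8
Expected count = 3/8 × 2192 = 822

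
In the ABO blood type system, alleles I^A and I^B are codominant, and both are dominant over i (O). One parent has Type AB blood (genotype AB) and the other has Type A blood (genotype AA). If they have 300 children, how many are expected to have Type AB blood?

Cross: AB × AA
Possible offspring genotypes: 2 AA, 2 AB
Blood type counts: 2 Type A, 2 Type AB
Probability of Type AB: 2/4 = 1/2
Expected count = 1/2 × 300 = 150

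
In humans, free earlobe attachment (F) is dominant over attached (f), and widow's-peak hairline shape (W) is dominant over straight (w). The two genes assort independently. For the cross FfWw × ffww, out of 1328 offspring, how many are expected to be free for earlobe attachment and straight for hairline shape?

Dihybrid cross FfWw × ffww — consider each gene separately:
earlobe attachment: Ff × ff → 2 Ff, 2 ff → 2 F_ : 2 ff (out of 4)
hairline shape: Ww × ww → 2 Ww, 2 ww → 2 W_ : 2 ww (out of 4)
Looking for: free (F_) and straight (ww)
P(free) = 2/4, P(straight) = 2/4
P(both) = 2/4 × 2/4 = 4/16 = 1/4
Expected count = 1/4 × 1328 = 332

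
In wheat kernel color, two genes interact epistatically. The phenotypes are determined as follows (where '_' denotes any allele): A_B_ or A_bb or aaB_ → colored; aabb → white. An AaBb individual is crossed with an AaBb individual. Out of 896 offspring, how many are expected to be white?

Cross: AaBb × AaBb — consider each gene separately:
A gene: Aa × Aa → 1 AA, 2 Aa, 1 aa → 3 A_ : 1 aa (out of 4)
B gene: Bb × Bb → 1 BB, 2 Bb, 1 bb → 3 B_ : 1 bb (out of 4)
Genotype classes (out of 4 × 4 = 16): A_B_ = 3×3 = 9; A_bb = 3×1 = 3; aaB_ = 1×3 = 3; aabb = 1×1 = 1
Apply the phenotype rules: A_B_ (9) + A_bb (3) + aaB_ (3) → colored; aabb (1) → white
Phenotype counts (out of 16): 15 colored, 1 white
white: 1 out of 16 → fraction 1/16
Expected count = 1/16 × 896 = 56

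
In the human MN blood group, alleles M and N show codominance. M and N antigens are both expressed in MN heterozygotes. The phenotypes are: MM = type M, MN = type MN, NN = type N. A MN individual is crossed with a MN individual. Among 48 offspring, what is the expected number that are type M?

Punnett square for MN × MN:
Offspring genotypes: 1 MM, 2 MN, 1 NN
Phenotype counts: 1 type M, 2 type MN, 1 type N
type M: 1 out of 4 → fraction 1/4
Expected count = 1/4 × 48 = 12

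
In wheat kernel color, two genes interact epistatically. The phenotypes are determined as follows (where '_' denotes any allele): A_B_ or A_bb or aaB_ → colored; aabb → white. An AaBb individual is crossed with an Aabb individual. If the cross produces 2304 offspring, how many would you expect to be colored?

Cross: AaBb × Aabb — consider each gene separately:
A gene: Aa × Aa → 1 AA, 2 Aa, 1 aa → 3 A_ : 1 aa (out of 4)
B gene: Bb × bb → 2 Bb, 2 bb → 2 B_ : 2 bb (out of 4)
Genotype classes (out of 4 × 4 = 16): A_B_ = 3×2 = 6; A_bb = 3×2 = 6; aaB_ = 1×2 = 2; aabb = 1×2 = 2
Apply the phenotype rules: A_B_ (6) + A_bb (6) + aaB_ (2) → colored; aabb (2) → white
Phenotype counts (out of 16): 14 colored, 2 white
colored: 14 out of 16 → fraction 7/8
Expected count = 7/8 × 2304 = 2016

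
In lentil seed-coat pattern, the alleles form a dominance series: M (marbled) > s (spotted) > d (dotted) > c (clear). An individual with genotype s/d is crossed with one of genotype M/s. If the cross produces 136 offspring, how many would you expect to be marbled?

Cross: s/d × M/s
Allele dominance: M > s > d > c
Offspring genotypes: 1 M/s, 1 s/s, 1 M/d, 1 s/d
Phenotype counts: 2 marbled, 2 spotted
marbled: 2 out of 4 → fraction 1/2
Expected count = 1/2 × 136 = 68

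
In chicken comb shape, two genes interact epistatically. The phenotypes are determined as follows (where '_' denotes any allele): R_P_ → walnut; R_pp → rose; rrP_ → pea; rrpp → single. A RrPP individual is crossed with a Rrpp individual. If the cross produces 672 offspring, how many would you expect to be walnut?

Cross: RrPP × Rrpp — consider each gene separately:
R gene: Rr × Rr → 1 RR, 2 Rr, 1 rr → 3 R_ : 1 rr (out of 4)
P gene: PP × pp → 4 Pp → 4 P_ (out of 4)
Genotype classes (out of 4 × 4 = 16): R_P_ = 3×4 = 12; rrP_ = 1×4 = 4
Apply the phenotype rules: R_P_ (12) → walnut; rrP_ (4) → pea
Phenotype counts (out of 16): 12 walnut, 4 pea
walnut: 12 out of 16 → fraction 3/4
Expected count = 3/4 × 672 = 504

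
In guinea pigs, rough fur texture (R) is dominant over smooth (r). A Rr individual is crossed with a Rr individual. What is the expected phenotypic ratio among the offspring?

Punnett square for Rr × Rr:
Offspring genotypes: 1 RR, 2 Rr, 1 rr
rough: 3, smooth: 1
Ratio: 3:1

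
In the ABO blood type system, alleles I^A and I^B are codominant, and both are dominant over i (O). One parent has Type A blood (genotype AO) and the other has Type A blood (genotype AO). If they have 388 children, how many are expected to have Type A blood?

Cross: AO × AO
Possible offspring genotypes: 1 AA, 2 AO, 1 OO
Blood type counts: 3 Type A, 1 Type O
Probability of Type A: 3/4
Expected count = 3/4 × 388 = 291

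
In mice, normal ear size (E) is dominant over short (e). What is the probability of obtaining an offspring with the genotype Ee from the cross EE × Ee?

Punnett square for EE × Ee:
Offspring genotypes: 2 EE, 2 Ee
Total offspring: 4
Count with target: 2
Probability: 2/4 = 1/2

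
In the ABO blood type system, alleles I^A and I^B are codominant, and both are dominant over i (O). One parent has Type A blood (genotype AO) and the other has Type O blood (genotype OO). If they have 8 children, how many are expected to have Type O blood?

Cross: AO × OO
Possible offspring genotypes: 2 AO, 2 OO
Blood type counts: 2 Type A, 2 Type O
Probability of Type O: 2/4 = 1/2
Expected count = 1/2 × 8 = 4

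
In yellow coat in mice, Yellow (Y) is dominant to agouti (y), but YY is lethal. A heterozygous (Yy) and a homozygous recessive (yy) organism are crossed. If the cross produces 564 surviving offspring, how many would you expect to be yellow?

Cross: Yy × yy
Punnett square offspring (before lethality): 2 Yy, 2 yy
No YY offspring are produced in this cross.
yellow: 2 out of 4 → fraction 1/2
Expected count = 1/2 × 564 = 282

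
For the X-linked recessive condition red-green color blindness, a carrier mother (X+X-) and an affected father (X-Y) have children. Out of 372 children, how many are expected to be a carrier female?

Cross: X+X- × X-Y
Offspring: 1 X+X-, 1 X+Y, 1 X-X-, 1 X-Y
Probability of a carrier female: 1/4
Expected count = 1/4 × 372 = 93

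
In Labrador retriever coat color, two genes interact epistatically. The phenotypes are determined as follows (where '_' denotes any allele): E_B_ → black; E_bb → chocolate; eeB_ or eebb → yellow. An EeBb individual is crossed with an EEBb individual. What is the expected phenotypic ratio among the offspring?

Cross: EeBb × EEBb — consider each gene separately:
E gene: Ee × EE → 2 EE, 2 Ee → 4 E_ (out of 4)
B gene: Bb × Bb → 1 BB, 2 Bb, 1 bb → 3 B_ : 1 bb (out of 4)
Genotype classes (out of 4 × 4 = 16): E_B_ = 4×3 = 12; E_bb = 4×1 = 4
Apply the phenotype rules: E_B_ (12) → black; E_bb (4) → chocolate
Phenotype counts (out of 16): 12 black, 4 chocolate
Ratio: 3 black : 1 chocolate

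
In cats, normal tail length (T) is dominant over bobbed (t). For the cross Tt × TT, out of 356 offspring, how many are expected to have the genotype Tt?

Punnett square for Tt × TT:
Offspring genotypes: 2 TT, 2 Tt
Total offspring: 4
Count with target: 2
Probability: 2/4 = 1/2
Expected count = 1/2 × 356 = 178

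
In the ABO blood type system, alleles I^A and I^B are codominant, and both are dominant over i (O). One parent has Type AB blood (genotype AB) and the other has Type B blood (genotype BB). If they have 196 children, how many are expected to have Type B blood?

Cross: AB × BB
Possible offspring genotypes: 2 AB, 2 BB
Blood type counts: 2 Type AB, 2 Type B
Probability of Type B: 2/4 = 1/2
Expected count = 1/2 × 196 = 98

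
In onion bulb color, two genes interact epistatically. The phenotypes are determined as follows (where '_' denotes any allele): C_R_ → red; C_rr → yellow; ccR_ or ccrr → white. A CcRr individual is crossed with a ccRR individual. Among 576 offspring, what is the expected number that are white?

Cross: CcRr × ccRR — consider each gene separately:
C gene: Cc × cc → 2 Cc, 2 cc → 2 C_ : 2 cc (out of 4)
R gene: Rr × RR → 2 RR, 2 Rr → 4 R_ (out of 4)
Genotype classes (out of 4 × 4 = 16): C_R_ = 2×4 = 8; ccR_ = 2×4 = 8
Apply the phenotype rules: C_R_ (8) → red; ccR_ (8) → white
Phenotype counts (out of 16): 8 red, 8 white
white: 8 out of 16 → fraction 1/2
Expected count = 1/2 × 576 = 288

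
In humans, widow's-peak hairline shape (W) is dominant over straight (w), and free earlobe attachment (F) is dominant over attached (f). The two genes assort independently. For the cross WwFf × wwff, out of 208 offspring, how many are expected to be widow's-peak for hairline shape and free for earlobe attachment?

Dihybrid cross WwFf × wwff — consider each gene separately:
hairline shape: Ww × ww → 2 Ww, 2 ww → 2 W_ : 2 ww (out of 4)
earlobe attachment: Ff × ff → 2 Ff, 2 ff → 2 F_ : 2 ff (out of 4)
Looking for: widow's-peak (W_) and free (F_)
P(widow's-peak) = 2/4, P(free) = 2/4
P(both) = 2/4 × 2/4 = 4/16 = 1/4
Expected count = 1/4 × 208 = 52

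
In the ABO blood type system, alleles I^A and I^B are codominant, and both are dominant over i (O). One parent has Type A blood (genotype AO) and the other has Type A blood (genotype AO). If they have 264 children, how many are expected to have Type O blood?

Cross: AO × AO
Possible offspring genotypes: 1 AA, 2 AO, 1 OO
Blood type counts: 3 Type A, 1 Type O
Probability of Type O: 1/4
Expected count = 1/4 × 264 = 66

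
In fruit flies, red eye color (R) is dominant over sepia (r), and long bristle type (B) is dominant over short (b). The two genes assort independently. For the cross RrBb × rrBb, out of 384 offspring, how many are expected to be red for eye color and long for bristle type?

Dihybrid cross RrBb × rrBb — consider each gene separately:
eye color: Rr × rr → 2 Rr, 2 rr → 2 R_ : 2 rr (out of 4)
bristle type: Bb × Bb → 1 BB, 2 Bb, 1 bb → 3 B_ : 1 bb (out of 4)
Looking for: red (R_) and long (B_)
P(red) = 2/4, P(long) = 3/4
P(both) = 2/4 × 3/4 = 6/16 = 3/8
Expected count = 3/8 × 384 = 144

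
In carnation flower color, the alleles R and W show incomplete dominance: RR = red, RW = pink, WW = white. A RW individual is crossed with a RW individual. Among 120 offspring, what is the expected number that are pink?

Punnett square for RW × RW:
Offspring genotypes: 1 RR, 2 RW, 1 WW
Phenotype counts: 1 red, 2 pink, 1 white
pink: 2 out of 4 → fraction 1/2
Expected count = 1/2 × 120 = 60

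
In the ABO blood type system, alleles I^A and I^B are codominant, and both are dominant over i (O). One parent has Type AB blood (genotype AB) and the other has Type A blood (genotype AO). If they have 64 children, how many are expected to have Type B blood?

Cross: AB × AO
Possible offspring genotypes: 1 AA, 1 AO, 1 AB, 1 BO
Blood type counts: 2 Type A, 1 Type AB, 1 Type B
Probability of Type B: 1/4
Expected count = 1/4 × 64 = 16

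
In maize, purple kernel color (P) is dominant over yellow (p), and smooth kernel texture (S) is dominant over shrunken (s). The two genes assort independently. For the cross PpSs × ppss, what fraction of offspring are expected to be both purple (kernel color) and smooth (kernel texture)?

Dihybrid cross PpSs × ppss — consider each gene separately:
kernel color: Pp × pp → 2 Pp, 2 pp → 2 P_ : 2 pp (out of 4)
kernel texture: Ss × ss → 2 Ss, 2 ss → 2 S_ : 2 ss (out of 4)
Looking for: purple (P_) and smooth (S_)
P(purple) = 2/4, P(smooth) = 2/4
P(both) = 2/4 × 2/4 = 4/16 = 1/4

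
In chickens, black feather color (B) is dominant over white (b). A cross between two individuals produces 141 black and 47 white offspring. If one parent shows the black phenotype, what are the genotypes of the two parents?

Observed offspring: 141 black, 47 white
The observed ratio simplifies to 3:1. White (bb) offspring appear, so each parent must contribute one b allele. The parent stated to show black carries B, so it is Bb. The other parent is then either Bb or bb: Bb × bb would give a 1:1 split, whereas Bb × Bb gives 3:1 — matching the data. So both parents are heterozygous (Bb × Bb).
Parent genotypes: Bb × Bb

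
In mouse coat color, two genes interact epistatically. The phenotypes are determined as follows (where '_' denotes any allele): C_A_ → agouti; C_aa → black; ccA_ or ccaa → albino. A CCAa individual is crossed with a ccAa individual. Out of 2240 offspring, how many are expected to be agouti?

Cross: CCAa × ccAa — consider each gene separately:
C gene: CC × cc → 4 Cc → 4 C_ (out of 4)
A gene: Aa × Aa → 1 AA, 2 Aa, 1 aa → 3 A_ : 1 aa (out of 4)
Genotype classes (out of 4 × 4 = 16): C_A_ = 4×3 = 12; C_aa = 4×1 = 4
Apply the phenotype rules: C_A_ (12) → agouti; C_aa (4) → black
Phenotype counts (out of 16): 12 agouti, 4 black
agouti: 12 out of 16 → fraction 3/4
Expected count = 3/4 × 2240 = 1680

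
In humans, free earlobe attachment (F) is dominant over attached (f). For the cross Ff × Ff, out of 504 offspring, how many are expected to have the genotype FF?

Punnett square for Ff × Ff:
Offspring genotypes: 1 FF, 2 Ff, 1 ff
Total offspring: 4
Count with target: 1
Probability: 1/4
Expected count = 1/4 × 504 = 126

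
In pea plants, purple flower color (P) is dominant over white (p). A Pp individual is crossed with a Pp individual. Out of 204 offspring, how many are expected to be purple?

Punnett square for Pp × Pp:
Offspring genotypes: 1 PP, 2 Pp, 1 pp
purple: 3, white: 1
purple: 3 out of 4 → fraction 3/4
Expected count = 3/4 × 204 = 153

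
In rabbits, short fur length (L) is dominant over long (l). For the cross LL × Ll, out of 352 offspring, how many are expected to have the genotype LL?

Punnett square for LL × Ll:
Offspring genotypes: 2 LL, 2 Ll
Total offspring: 4
Count with target: 2
Probability: 2/4 = 1/2
Expected count = 1/2 × 352 = 176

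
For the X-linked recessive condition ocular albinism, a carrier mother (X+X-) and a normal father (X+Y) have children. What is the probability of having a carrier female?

Cross: X+X- × X+Y
Offspring: 1 X+X+, 1 X+Y, 1 X+X-, 1 X-Y
Probability of a carrier female: 1/4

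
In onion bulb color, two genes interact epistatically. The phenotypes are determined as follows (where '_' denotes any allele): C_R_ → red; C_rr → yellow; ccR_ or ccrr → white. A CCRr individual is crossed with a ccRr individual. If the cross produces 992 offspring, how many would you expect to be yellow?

Cross: CCRr × ccRr — consider each gene separately:
C gene: CC × cc → 4 Cc → 4 C_ (out of 4)
R gene: Rr × Rr → 1 RR, 2 Rr, 1 rr → 3 R_ : 1 rr (out of 4)
Genotype classes (out of 4 × 4 = 16): C_R_ = 4×3 = 12; C_rr = 4×1 = 4
Apply the phenotype rules: C_R_ (12) → red; C_rr (4) → yellow
Phenotype counts (out of 16): 12 red, 4 yellow
yellow: 4 out of 16 → fraction 1/4
Expected count = 1/4 × 992 = 248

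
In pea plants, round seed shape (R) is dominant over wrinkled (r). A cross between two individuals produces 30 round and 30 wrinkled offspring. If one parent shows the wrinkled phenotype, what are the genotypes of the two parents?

Observed offspring: 30 round, 30 wrinkled
The observed ratio simplifies to 1:1. One parent shows wrinkled, so its genotype must be rr. A 1:1 offspring split requires the other parent to be heterozygous (Rr).
Parent genotypes: rr × Rr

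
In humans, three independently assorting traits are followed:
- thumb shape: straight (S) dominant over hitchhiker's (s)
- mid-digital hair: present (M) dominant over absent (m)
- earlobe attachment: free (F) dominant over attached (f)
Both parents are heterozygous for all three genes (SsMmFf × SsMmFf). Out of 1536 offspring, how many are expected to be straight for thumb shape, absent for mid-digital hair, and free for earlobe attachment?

Trihybrid cross: SsMmFf × SsMmFf
Each trait segregates independently with a 3:1 phenotypic ratio, so each gene contributes 3/4 (dominant) or 1/4 (recessive).
Target: straight (thumb shape), absent (mid-digital hair), free (earlobe attachment)
Probability = product of independent per-trait probabilities
= 3/4 × 1/4 × 3/4 = 9/64
Expected count = 9/64 × 1536 = 216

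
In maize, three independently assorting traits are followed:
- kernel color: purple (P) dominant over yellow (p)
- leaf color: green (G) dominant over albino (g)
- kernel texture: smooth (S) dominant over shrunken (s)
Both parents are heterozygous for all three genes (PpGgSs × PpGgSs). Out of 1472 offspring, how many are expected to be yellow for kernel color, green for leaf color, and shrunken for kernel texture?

Trihybrid cross: PpGgSs × PpGgSs
Each trait segregates independently with a 3:1 phenotypic ratio, so each gene contributes 3/4 (dominant) or 1/4 (recessive).
Target: yellow (kernel color), green (leaf color), shrunken (kernel texture)
Probability = product of independent per-trait probabilities
= 1/4 × 3/4 × 1/4 = 3/64
Expected count = 3/64 × 1472 = 69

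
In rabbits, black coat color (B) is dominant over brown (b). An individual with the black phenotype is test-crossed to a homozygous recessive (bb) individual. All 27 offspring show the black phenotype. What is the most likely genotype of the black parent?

Test cross: ? × bb
All offspring are black.
If the unknown parent were heterozygous (Bb), about half of 27 offspring would be brown; none are. The unknown parent is most likely homozygous dominant (BB).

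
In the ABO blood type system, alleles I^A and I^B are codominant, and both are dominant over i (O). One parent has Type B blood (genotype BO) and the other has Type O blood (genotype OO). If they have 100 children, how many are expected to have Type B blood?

Cross: BO × OO
Possible offspring genotypes: 2 BO, 2 OO
Blood type counts: 2 Type B, 2 Type O
Probability of Type B: 2/4 = 1/2
Expected count = 1/2 × 100 = 50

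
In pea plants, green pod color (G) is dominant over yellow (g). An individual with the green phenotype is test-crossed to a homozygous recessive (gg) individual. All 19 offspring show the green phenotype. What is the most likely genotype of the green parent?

Test cross: ? × gg
All offspring are green.
If the unknown parent were heterozygous (Gg), about half of 19 offspring would be yellow; none are. The unknown parent is most likely homozygous dominant (GG).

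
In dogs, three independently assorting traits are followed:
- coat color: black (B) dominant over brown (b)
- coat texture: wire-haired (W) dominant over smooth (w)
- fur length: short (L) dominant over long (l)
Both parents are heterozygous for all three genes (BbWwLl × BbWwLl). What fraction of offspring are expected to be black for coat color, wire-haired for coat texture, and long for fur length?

Trihybrid cross: BbWwLl × BbWwLl
Each trait segregates independently with a 3:1 phenotypic ratio, so each gene contributes 3/4 (dominant) or 1/4 (recessive).
Target: black (coat color), wire-haired (coat texture), long (fur length)
Probability = product of independent per-trait probabilities
= 3/4 × 3/4 × 1/4 = 9/64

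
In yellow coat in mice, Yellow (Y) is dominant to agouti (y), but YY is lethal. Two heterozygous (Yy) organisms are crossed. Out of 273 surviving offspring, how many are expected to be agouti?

Cross: Yy × Yy
Punnett square offspring (before lethality): 1 YY, 2 Yy, 1 yy
The YY genotype is lethal (embryos die); surviving offspring: 2 Yy, 1 yy
agouti: 1 out of 3 → fraction 1/3
Expected count = 1/3 × 273 = 91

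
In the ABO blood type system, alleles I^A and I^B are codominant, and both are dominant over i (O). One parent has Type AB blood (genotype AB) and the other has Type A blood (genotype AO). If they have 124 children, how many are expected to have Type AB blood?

Cross: AB × AO
Possible offspring genotypes: 1 AA, 1 AO, 1 AB, 1 BO
Blood type counts: 2 Type A, 1 Type AB, 1 Type B
Probability of Type AB: 1/4
Expected count = 1/4 × 124 = 31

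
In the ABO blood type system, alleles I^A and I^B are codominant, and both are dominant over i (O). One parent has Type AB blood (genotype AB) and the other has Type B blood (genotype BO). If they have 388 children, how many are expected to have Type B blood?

Cross: AB × BO
Possible offspring genotypes: 1 AB, 1 AO, 1 BB, 1 BO
Blood type counts: 1 Type AB, 1 Type A, 2 Type B
Probability of Type B: 2/4 = 1/2
Expected count = 1/2 × 388 = 194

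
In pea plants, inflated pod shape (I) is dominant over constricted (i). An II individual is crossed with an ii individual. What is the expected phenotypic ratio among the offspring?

Punnett square for II × ii:
Offspring genotypes: 4 Ii
inflated: 4, constricted: 0
Ratio: all inflated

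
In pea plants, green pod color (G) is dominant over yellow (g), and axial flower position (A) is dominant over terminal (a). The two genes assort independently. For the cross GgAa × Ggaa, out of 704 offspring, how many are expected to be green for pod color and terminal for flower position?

Dihybrid cross GgAa × Ggaa — consider each gene separately:
pod color: Gg × Gg → 1 GG, 2 Gg, 1 gg → 3 G_ : 1 gg (out of 4)
flower position: Aa × aa → 2 Aa, 2 aa → 2 A_ : 2 aa (out of 4)
Looking for: green (G_) and terminal (aa)
P(green) = 3/4, P(terminal) = 2/4
P(both) = 3/4 × 2/4 = 6/16 = 3/8
Expected count = 3/8 × 704 = 264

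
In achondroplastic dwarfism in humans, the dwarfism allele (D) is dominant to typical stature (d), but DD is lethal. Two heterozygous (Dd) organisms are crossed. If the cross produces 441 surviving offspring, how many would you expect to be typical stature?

Cross: Dd × Dd
Punnett square offspring (before lethality): 1 DD, 2 Dd, 1 dd
The DD genotype is lethal (embryos die); surviving offspring: 2 Dd, 1 dd
typical stature: 1 out of 3 → fraction 1/3
Expected count = 1/3 × 441 = 147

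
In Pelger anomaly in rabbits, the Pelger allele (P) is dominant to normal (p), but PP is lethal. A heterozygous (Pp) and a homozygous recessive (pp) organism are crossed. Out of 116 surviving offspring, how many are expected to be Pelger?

Cross: Pp × pp
Punnett square offspring (before lethality): 2 Pp, 2 pp
No PP offspring are produced in this cross.
Pelger: 2 out of 4 → fraction 1/2
Expected count = 1/2 × 116 = 58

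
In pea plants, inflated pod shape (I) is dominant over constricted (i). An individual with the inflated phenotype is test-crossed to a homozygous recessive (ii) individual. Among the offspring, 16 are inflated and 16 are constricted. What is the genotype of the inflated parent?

Test cross: ? × ii
Offspring: 16 inflated, 16 constricted — approximately 1:1.
A 1:1 ratio in a test cross indicates the unknown parent is heterozygous (Ii).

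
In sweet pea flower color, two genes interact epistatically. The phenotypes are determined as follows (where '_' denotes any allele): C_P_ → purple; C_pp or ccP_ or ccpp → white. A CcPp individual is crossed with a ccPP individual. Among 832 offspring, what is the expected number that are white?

Cross: CcPp × ccPP — consider each gene separately:
C gene: Cc × cc → 2 Cc, 2 cc → 2 C_ : 2 cc (out of 4)
P gene: Pp × PP → 2 PP, 2 Pp → 4 P_ (out of 4)
Genotype classes (out of 4 × 4 = 16): C_P_ = 2×4 = 8; ccP_ = 2×4 = 8
Apply the phenotype rules: C_P_ (8) → purple; ccP_ (8) → white
Phenotype counts (out of 16): 8 purple, 8 white
white: 8 out of 16 → fraction 1/2
Expected count = 1/2 × 832 = 416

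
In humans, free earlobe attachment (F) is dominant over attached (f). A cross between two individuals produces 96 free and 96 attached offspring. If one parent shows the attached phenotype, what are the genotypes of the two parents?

Observed offspring: 96 free, 96 attached
The observed ratio simplifies to 1:1. One parent shows attached, so its genotype must be ff. A 1:1 offspring split requires the other parent to be heterozygous (Ff).
Parent genotypes: ff × Ff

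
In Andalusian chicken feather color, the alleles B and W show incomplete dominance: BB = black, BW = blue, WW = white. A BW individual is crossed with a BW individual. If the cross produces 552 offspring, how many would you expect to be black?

Punnett square for BW × BW:
Offspring genotypes: 1 BB, 2 BW, 1 WW
Phenotype counts: 1 black, 2 blue, 1 white
black: 1 out of 4 → fraction 1/4
Expected count = 1/4 × 552 = 138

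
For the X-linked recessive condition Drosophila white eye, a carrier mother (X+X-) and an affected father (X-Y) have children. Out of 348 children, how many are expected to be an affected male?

Cross: X+X- × X-Y
Offspring: 1 X+X-, 1 X+Y, 1 X-X-, 1 X-Y
Probability of an affected male: 1/4
Expected count = 1/4 × 348 = 87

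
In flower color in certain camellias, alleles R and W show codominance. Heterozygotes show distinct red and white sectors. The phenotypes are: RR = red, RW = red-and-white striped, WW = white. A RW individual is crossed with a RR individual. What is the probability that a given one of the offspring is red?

Punnett square for RW × RR:
Offspring genotypes: 2 RR, 2 RW
Phenotype counts: 2 red, 2 red-and-white striped
red: 2 out of 4
Probability: 2/4 = 1/2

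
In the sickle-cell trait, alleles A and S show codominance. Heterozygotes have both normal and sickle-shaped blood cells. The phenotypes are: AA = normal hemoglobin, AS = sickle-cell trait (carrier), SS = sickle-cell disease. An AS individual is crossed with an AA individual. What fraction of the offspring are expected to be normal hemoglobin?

Punnett square for AS × AA:
Offspring genotypes: 2 AA, 2 AS
Phenotype counts: 2 normal hemoglobin, 2 sickle-cell trait (carrier)
normal hemoglobin: 2 out of 4
Probability: 2/4 = 1/2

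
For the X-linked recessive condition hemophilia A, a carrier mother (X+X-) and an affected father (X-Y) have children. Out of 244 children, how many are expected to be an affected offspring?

Cross: X+X- × X-Y
Offspring: 1 X+X-, 1 X+Y, 1 X-X-, 1 X-Y
Probability of an affected offspring: 2/4 = 1/2
Expected count = 1/2 × 244 = 122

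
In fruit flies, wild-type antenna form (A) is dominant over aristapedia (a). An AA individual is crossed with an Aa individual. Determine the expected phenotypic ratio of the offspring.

Punnett square for AA × Aa:
Offspring genotypes: 2 AA, 2 Aa
wild-type: 4, aristapedia: 0
Ratio: all wild-type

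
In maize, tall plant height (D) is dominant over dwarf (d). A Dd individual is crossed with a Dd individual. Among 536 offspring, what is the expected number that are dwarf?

Punnett square for Dd × Dd:
Offspring genotypes: 1 DD, 2 Dd, 1 dd
tall: 3, dwarf: 1
dwarf: 1 out of 4 → fraction 1/4
Expected count = 1/4 × 536 = 134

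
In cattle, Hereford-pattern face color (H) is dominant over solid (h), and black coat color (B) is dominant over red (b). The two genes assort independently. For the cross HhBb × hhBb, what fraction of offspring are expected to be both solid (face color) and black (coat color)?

Dihybrid cross HhBb × hhBb — consider each gene separately:
face color: Hh × hh → 2 Hh, 2 hh → 2 H_ : 2 hh (out of 4)
coat color: Bb × Bb → 1 BB, 2 Bb, 1 bb → 3 B_ : 1 bb (out of 4)
Looking for: solid (hh) and black (B_)
P(solid) = 2/4, P(black) = 3/4
P(both) = 2/4 × 3/4 = 6/16 = 3/8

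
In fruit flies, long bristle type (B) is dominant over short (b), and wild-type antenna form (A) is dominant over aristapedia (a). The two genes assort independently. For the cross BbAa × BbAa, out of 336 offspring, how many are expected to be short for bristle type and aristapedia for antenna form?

Dihybrid cross BbAa × BbAa — consider each gene separately:
bristle type: Bb × Bb → 1 BB, 2 Bb, 1 bb → 3 B_ : 1 bb (out of 4)
antenna form: Aa × Aa → 1 AA, 2 Aa, 1 aa → 3 A_ : 1 aa (out of 4)
Looking for: short (bb) and aristapedia (aa)
P(short) = 1/4, P(aristapedia) = 1/4
P(both) = 1/4 × 1/4 = 1/16
Expected count = 1/16 × 336 = 21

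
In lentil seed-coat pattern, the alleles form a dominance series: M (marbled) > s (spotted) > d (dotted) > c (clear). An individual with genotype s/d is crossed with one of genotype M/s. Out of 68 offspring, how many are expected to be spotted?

Cross: s/d × M/s
Allele dominance: M > s > d > c
Offspring genotypes: 1 M/s, 1 s/s, 1 M/d, 1 s/d
Phenotype counts: 2 marbled, 2 spotted
spotted: 2 out of 4 → fraction 1/2
Expected count = 1/2 × 68 = 34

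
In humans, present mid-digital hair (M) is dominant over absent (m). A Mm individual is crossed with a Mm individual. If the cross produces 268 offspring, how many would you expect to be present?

Punnett square for Mm × Mm:
Offspring genotypes: 1 MM, 2 Mm, 1 mm
present: 3, absent: 1
present: 3 out of 4 → fraction 3/4
Expected count = 3/4 × 268 = 201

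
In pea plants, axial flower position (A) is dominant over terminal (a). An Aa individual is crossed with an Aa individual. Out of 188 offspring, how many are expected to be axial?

Punnett square for Aa × Aa:
Offspring genotypes: 1 AA, 2 Aa, 1 aa
axial: 3, terminal: 1
axial: 3 out of 4 → fraction 3/4
Expected count = 3/4 × 188 = 141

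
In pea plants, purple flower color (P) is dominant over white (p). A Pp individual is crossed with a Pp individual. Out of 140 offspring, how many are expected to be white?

Punnett square for Pp × Pp:
Offspring genotypes: 1 PP, 2 Pp, 1 pp
purple: 3, white: 1
white: 1 out of 4 → fraction 1/4
Expected count = 1/4 × 140 = 35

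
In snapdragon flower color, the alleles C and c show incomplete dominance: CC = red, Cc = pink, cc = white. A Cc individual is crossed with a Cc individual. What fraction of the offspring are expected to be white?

Punnett square for Cc × Cc:
Offspring genotypes: 1 CC, 2 Cc, 1 cc
Phenotype counts: 1 red, 2 pink, 1 white
white: 1 out of 4
Probability: 1/4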